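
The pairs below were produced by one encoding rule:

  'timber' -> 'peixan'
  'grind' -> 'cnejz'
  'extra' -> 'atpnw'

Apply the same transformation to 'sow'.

oks

It's a constant shift of +22 (ROT22).
For sow: s+22=o, o+22=k, w+22=s.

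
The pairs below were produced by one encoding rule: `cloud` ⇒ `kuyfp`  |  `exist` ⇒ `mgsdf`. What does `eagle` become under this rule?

mjqwq

In cloud: c→k is +8, l→u is +9, o→y is +10, u→f is +11 — the shift increases by 1 each position. The shift increases by 1 at each position, starting from +8: 8, 9, 10, ….
For eagle: e+8=m, a+9=j, g+10=q, l+11=w, e+12=q.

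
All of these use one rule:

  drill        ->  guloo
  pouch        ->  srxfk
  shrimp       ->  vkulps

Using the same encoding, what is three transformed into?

Compare letters: d→g is +3, r→u is +3, i→l is +3 — a constant shift. This is a Caesar cipher with shift 3.
On three: t+3=w, h+3=k, r+3=u, e+3=h, e+3=h.

wkuhh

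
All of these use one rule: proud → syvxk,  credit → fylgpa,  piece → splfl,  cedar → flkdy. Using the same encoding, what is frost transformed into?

A repeating key of period 3 is used — shifts +3, +7, +7 over and over.
For frost: f+3=i, r+7=y, o+7=v, s+3=v, t+7=a.

iyvva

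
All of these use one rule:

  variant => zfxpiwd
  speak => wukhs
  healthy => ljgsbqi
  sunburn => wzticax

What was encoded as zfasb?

In variant: v→z is +4, a→f is +5, r→x is +6, i→p is +7 — the shift increases by 1 each position. Letter i (0-indexed) is shifted by i+4, so successive shifts are 4, 5, 6, ….
Undoing it on zfasb: z−4=v, f−5=a, a−6=u, s−7=l, b−8=t.

vault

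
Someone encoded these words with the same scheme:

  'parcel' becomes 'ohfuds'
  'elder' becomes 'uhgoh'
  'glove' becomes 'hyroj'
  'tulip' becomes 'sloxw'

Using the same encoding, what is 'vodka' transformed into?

The output letters match the input read backwards, each shifted +3: parcel reversed is lecrap. Two steps: reverse the string, then apply a Caesar shift of +3.
For vodka: reverse → akdov; then shift: a+3=d, k+3=n, d+3=g, o+3=r, v+3=y.

dngry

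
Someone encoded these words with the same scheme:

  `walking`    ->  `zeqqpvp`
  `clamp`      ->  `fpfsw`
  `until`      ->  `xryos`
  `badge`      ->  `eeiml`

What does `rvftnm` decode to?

Each letter shifts forward by (position + 3), i.e. 3, 4, 5, … — the shift grows by one for each successive letter.
Undoing it on rvftnm: r−3=o, v−4=r, f−5=a, t−6=n, n−7=g, m−8=e.

orange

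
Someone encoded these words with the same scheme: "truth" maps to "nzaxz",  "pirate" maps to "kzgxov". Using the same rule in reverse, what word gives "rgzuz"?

The output letters match the input read backwards, each shifted +6: truth reversed is hturt. Two steps: reverse the string, then apply a Caesar shift of +6.
Reversing it on rgzuz: shift back: r−6=l, g−6=a, z−6=t, u−6=o, z−6=t → latot; then reverse → total.

total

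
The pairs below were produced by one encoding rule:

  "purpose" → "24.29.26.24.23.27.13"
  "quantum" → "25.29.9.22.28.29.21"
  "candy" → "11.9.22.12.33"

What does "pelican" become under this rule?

The number is (letter's place in the alphabet, a=1) + 8.
On pelican: p=16→24, e=5→13, l=12→20, i=9→17, c=3→11, a=1→9, n=14→22.

24.13.20.17.11.9.22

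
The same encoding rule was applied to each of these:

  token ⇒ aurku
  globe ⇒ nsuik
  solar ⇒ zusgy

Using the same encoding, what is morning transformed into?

tuyuoun

The shift depends on letter class: consonant t→a is +7, but vowel o→u is +6. Two shifts are in play — +6 for a/e/i/o/u, +7 for every other letter.
Applying it to morning: m(cons)+7=t, o(vowel)+6=u, r(cons)+7=y, n(cons)+7=u, i(vowel)+6=o, n(cons)+7=u, g(cons)+7=n.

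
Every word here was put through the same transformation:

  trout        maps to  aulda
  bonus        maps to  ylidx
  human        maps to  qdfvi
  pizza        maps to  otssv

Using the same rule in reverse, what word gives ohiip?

penny

t(19)→a(0) and r(17)→u(20) fit y≡3x+21 (mod 26); the inverse of 3 mod 26 is 9. Each letter's alphabet position (a=0..z=25) is mapped through 3·x+21 mod 26 — an affine cipher.
Decoding ohiip: o(14)→9·(14−21)≡15=p; h(7)→9·(7−21)≡4=e; i(8)→9·(8−21)≡13=n; i(8)→9·(8−21)≡13=n; p(15)→9·(15−21)≡24=y (all mod 26).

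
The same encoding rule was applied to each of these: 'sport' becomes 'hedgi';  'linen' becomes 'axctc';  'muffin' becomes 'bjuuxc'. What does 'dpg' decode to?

Compare letters: s→h is +15, p→e is +15, o→d is +15 — a constant shift. Every letter moves 15 places later in the alphabet, wrapping around z→a.
Reversing it on dpg: d−15=o, p−15=a, g−15=r.

oar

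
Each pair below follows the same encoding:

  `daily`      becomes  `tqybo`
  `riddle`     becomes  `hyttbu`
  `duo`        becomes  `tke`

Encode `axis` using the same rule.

qnyi

Compare letters: d→t is +16, a→q is +16, i→y is +16 — a constant shift. Each letter is shifted forward by 16 in the alphabet (a Caesar shift of +16).
Applying it to axis: a+16=q, x+16=n, i+16=y, s+16=i.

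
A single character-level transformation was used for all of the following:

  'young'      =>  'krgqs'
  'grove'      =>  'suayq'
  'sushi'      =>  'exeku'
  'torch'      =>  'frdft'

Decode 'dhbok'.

reply

A repeating key of period 2 is used — shifts +12, +3 over and over.
Reversing it on dhbok: d−12=r, h−3=e, b−12=p, o−3=l, k−12=y.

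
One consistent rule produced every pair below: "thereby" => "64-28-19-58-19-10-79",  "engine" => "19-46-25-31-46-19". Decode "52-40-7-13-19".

t(#20)→64 and h(#8)→28: differences scale by 3, so n = 3·pos + 4. With a=1..z=26, the number is 3·pos + 4.
Decoding 52-40-7-13-19: 52→(52−4)÷3=16=p, 40→(40−4)÷3=12=l, 7→(7−4)÷3=1=a, 13→(13−4)÷3=3=c, 19→(19−4)÷3=5=e.

place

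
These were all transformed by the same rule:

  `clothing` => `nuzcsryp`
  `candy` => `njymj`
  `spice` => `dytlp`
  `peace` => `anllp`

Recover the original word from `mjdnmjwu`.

Shifts by position in clothing: pos 0: c→n (+11), pos 1: l→u (+9), pos 2: o→z (+11), pos 3: t→c (+9) — repeating every 2. The shifts repeat in a cycle of length 2: positions 0,1,… shift by +11, +9, then the pattern repeats.
Reversing it on mjdnmjwu: m−11=b, j−9=a, d−11=s, n−9=e, m−11=b, j−9=a, w−11=l, u−9=l.

baseball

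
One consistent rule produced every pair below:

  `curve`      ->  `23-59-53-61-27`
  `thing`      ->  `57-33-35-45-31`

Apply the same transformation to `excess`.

c(#3)→23 and u(#21)→59: differences scale by 2, so n = 2·pos + 17. The formula is n = 2×(alphabet index, a=1) + 17.
On excess: e=5→27, x=24→65, c=3→23, e=5→27, s=19→55, s=19→55.

27-65-23-27-55-55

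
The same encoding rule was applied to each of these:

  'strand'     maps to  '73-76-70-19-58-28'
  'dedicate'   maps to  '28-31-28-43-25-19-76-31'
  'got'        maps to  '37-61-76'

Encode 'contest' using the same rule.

With a=1..z=26, the number is 3·pos + 16.
On contest: c=3→25, o=15→61, n=14→58, t=20→76, e=5→31, s=19→73, t=20→76.

25-61-58-76-31-73-76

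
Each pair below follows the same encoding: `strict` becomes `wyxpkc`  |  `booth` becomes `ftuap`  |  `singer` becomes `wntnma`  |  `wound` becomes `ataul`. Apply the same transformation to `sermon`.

wjxtww

In strict: s→w is +4, t→y is +5, r→x is +6, i→p is +7 — the shift increases by 1 each position. Each letter shifts forward by (position + 4), i.e. 4, 5, 6, … — the shift grows by one for each successive letter.
For sermon: s+4=w, e+5=j, r+6=x, m+7=t, o+8=w, n+9=w.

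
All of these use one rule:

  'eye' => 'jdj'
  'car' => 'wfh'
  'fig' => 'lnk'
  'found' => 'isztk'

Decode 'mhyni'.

The output letters match the input read backwards, each shifted +5: eye reversed is eye. Two steps: reverse the string, then apply a Caesar shift of +5.
Undoing it on mhyni: shift back: m−5=h, h−5=c, y−5=t, n−5=i, i−5=d → hctid; then reverse → ditch.

ditch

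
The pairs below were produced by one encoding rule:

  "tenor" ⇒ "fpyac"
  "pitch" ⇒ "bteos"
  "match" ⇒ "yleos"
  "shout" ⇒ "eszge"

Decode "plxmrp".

A repeating key of period 3 is used — shifts +12, +11, +11 over and over.
Undoing it on plxmrp: p−12=d, l−11=a, x−11=m, m−12=a, r−11=g, p−11=e.

damage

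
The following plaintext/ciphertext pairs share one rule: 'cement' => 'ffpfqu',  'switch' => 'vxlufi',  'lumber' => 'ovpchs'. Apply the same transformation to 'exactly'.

hyddwmb

Shifts by position in cement: pos 0: c→f (+3), pos 1: e→f (+1), pos 2: m→p (+3), pos 3: e→f (+1) — repeating every 2. A repeating key of period 2 is used — shifts +3, +1 over and over.
For exactly: e+3=h, x+1=y, a+3=d, c+1=d, t+3=w, l+1=m, y+3=b.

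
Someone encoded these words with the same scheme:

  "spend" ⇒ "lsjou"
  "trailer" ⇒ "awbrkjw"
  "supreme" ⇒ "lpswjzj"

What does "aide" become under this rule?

s(18)→l(11) and p(15)→s(18) fit y≡15x+1 (mod 26); the inverse of 15 mod 26 is 7. Each letter's alphabet position (a=0..z=25) is mapped through 15·x+1 mod 26 — an affine cipher.
For aide: a(0)→15·0+1≡1=b; i(8)→15·8+1≡17=r; d(3)→15·3+1≡20=u; e(4)→15·4+1≡9=j (all mod 26).

bruj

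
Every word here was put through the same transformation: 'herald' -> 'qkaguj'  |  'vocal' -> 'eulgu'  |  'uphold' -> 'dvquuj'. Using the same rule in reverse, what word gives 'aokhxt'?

ribbon

Shifts by position in herald: pos 0: h→q (+9), pos 1: e→k (+6), pos 2: r→a (+9), pos 3: a→g (+6) — repeating every 2. A repeating key of period 2 is used — shifts +9, +6 over and over.
Undoing it on aokhxt: a−9=r, o−6=i, k−9=b, h−6=b, x−9=o, t−6=n.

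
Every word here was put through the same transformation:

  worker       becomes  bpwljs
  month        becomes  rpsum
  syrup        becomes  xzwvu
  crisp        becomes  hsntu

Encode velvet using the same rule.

The shifts repeat in a cycle of length 2: positions 0,1,… shift by +5, +1, then the pattern repeats.
Applying it to velvet: v+5=a, e+1=f, l+5=q, v+1=w, e+5=j, t+1=u.

afqwju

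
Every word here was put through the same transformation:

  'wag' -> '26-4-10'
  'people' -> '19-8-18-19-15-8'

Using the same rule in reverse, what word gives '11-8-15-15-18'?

w is letter #23 and maps to 26: an offset of 3. Letters become their 1-based position plus 3 (so a→4, b→5, …).
Reversing it on 11-8-15-15-18: 11→(11−3)÷1=8=h, 8→(8−3)÷1=5=e, 15→(15−3)÷1=12=l, 15→(15−3)÷1=12=l, 18→(18−3)÷1=15=o.

hello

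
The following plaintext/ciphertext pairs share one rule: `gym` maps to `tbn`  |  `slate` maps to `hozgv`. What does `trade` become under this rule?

Each pair mirrors across the alphabet (g↔t, y↔b, m↔n): positions sum to 25. Each letter is replaced by its mirror in the alphabet: a↔z, b↔y, c↔x, and so on (the Atbash cipher).
Applying it to trade: t↔g, r↔i, a↔z, d↔w, e↔v.

gizwv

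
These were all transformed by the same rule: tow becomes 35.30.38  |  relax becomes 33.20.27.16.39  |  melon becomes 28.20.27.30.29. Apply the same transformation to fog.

t is letter #20 and maps to 35: an offset of 15. Each letter is replaced by its alphabet position (a=1..z=26) + 15.
For fog: f=6→21, o=15→30, g=7→22.

21.30.22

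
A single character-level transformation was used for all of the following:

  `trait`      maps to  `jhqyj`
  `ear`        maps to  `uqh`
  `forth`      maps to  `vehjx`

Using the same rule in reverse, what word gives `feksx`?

Compare letters: t→j is +16, r→h is +16, a→q is +16 — a constant shift. Each letter is shifted forward by 16 in the alphabet (a Caesar shift of +16).
Reversing it on feksx: f−16=p, e−16=o, k−16=u, s−16=c, x−16=h.

pouch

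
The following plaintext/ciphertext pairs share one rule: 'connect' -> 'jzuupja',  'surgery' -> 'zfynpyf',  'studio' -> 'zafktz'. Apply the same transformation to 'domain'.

The shift depends on letter class: consonant c→j is +7, but vowel o→z is +11. The rule splits by letter class: vowels +11, consonants +7.
On domain: d(cons)+7=k, o(vowel)+11=z, m(cons)+7=t, a(vowel)+11=l, i(vowel)+11=t, n(cons)+7=u.

kztltu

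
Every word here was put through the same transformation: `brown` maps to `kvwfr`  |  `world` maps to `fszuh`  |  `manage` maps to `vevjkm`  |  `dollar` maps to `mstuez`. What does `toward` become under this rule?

The shifts repeat in a cycle of length 3: positions 0,1,… shift by +9, +4, +8, then the pattern repeats.
On toward: t+9=c, o+4=s, w+8=e, a+9=j, r+4=v, d+8=l.

csejvl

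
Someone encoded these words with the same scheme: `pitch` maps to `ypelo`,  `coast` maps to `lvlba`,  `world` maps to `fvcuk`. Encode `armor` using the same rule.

jyxxy

Shifts by position in pitch: pos 0: p→y (+9), pos 1: i→p (+7), pos 2: t→e (+11), pos 3: c→l (+9), pos 4: h→o (+7) — repeating every 3. It's a Vigenère-style cipher with numeric key [9,7,11]: position i shifts by key[i mod 3].
On armor: a+9=j, r+7=y, m+11=x, o+9=x, r+7=y.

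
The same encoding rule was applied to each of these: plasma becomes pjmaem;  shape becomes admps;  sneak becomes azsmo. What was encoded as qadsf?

usher

p(15)→p(15) and l(11)→j(9) fit y≡21x+12 (mod 26); the inverse of 21 mod 26 is 5. This is an affine cipher: with a=0,…,z=25, each position x becomes (21x+12) mod 26.
Undoing it on qadsf: q(16)→5·(16−12)≡20=u; a(0)→5·(0−12)≡18=s; d(3)→5·(3−12)≡7=h; s(18)→5·(18−12)≡4=e; f(5)→5·(5−12)≡17=r (all mod 26).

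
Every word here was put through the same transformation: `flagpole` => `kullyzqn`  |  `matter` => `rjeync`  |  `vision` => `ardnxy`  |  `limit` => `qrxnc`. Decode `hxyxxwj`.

console

Shifts by position in flagpole: pos 0: f→k (+5), pos 1: l→u (+9), pos 2: a→l (+11), pos 3: g→l (+5), pos 4: p→y (+9), pos 5: o→z (+11) — repeating every 3. A repeating key of period 3 is used — shifts +5, +9, +11 over and over.
Reversing it on hxyxxwj: h−5=c, x−9=o, y−11=n, x−5=s, x−9=o, w−11=l, j−5=e.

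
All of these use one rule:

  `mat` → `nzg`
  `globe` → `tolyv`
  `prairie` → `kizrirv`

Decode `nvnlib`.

Letters are reflected about the middle of the alphabet (position → 25−position): Atbash.
Undoing it on nvnlib: n↔m, v↔e, n↔m, l↔o, i↔r, b↔y.

memory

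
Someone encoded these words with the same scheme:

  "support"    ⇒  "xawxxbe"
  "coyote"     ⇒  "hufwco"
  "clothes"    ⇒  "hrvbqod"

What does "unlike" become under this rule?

In support: s→x is +5, u→a is +6, p→w is +7, p→x is +8 — the shift increases by 1 each position. The shift increases by 1 at each position, starting from +5: 5, 6, 7, ….
Applying it to unlike: u+5=z, n+6=t, l+7=s, i+8=q, k+9=t, e+10=o.

ztsqto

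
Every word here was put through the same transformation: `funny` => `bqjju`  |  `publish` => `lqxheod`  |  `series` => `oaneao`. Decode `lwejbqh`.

painful

Compare letters: f→b is +22, u→q is +22, n→j is +22 — a constant shift. This is a Caesar cipher with shift 22.
Reversing it on lwejbqh: l−22=p, w−22=a, e−22=i, j−22=n, b−22=f, q−22=u, h−22=l.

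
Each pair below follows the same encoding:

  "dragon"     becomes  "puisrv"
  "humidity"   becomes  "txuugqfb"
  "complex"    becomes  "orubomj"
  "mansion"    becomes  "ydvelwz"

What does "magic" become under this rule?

ydouf

Shifts by position in dragon: pos 0: d→p (+12), pos 1: r→u (+3), pos 2: a→i (+8), pos 3: g→s (+12), pos 4: o→r (+3), pos 5: n→v (+8) — repeating every 3. The shifts repeat in a cycle of length 3: positions 0,1,… shift by +12, +3, +8, then the pattern repeats.
For magic: m+12=y, a+3=d, g+8=o, i+12=u, c+3=f.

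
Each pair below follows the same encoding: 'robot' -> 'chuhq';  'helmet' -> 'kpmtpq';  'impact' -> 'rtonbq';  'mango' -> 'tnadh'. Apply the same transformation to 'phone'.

okhap

Treating letters as 0–25, the rule is x ↦ 7x + 13 (mod 26).
For phone: p(15)→7·15+13≡14=o; h(7)→7·7+13≡10=k; o(14)→7·14+13≡7=h; n(13)→7·13+13≡0=a; e(4)→7·4+13≡15=p (all mod 26).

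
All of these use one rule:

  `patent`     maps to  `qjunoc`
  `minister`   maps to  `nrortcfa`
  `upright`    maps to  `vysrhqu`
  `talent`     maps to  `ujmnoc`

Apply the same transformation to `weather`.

xnbcins

It's a Vigenère-style cipher with numeric key [1,9]: position i shifts by key[i mod 2].
Applying it to weather: w+1=x, e+9=n, a+1=b, t+9=c, h+1=i, e+9=n, r+1=s.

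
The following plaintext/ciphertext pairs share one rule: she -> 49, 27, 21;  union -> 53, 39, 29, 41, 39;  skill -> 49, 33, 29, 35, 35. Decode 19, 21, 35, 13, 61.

With a=1..z=26, the number is 2·pos + 11.
Undoing it on 19, 21, 35, 13, 61: 19→(19−11)÷2=4=d, 21→(21−11)÷2=5=e, 35→(35−11)÷2=12=l, 13→(13−11)÷2=1=a, 61→(61−11)÷2=25=y.

delay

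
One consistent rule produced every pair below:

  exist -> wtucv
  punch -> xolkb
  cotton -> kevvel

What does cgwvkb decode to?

Treating letters as 0–25, the rule is x ↦ 19x + 24 (mod 26).
Undoing it on cgwvkb: c(2)→11·(2−24)≡18=s; g(6)→11·(6−24)≡10=k; w(22)→11·(22−24)≡4=e; v(21)→11·(21−24)≡19=t; k(10)→11·(10−24)≡2=c; b(1)→11·(1−24)≡7=h (all mod 26).

sketch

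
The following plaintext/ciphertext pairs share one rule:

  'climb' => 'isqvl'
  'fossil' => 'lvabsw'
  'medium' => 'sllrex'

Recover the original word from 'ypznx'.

In climb: c→i is +6, l→s is +7, i→q is +8, m→v is +9 — the shift increases by 1 each position. The shift increases by 1 at each position, starting from +6: 6, 7, 8, ….
Decoding ypznx: y−6=s, p−7=i, z−8=r, n−9=e, x−10=n.

siren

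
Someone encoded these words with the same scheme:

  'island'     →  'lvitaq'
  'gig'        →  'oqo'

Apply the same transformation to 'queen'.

vmmcy

The word is reversed, then every letter is shifted forward by 8.
Applying it to queen: reverse → neeuq; then shift: n+8=v, e+8=m, e+8=m, u+8=c, q+8=y.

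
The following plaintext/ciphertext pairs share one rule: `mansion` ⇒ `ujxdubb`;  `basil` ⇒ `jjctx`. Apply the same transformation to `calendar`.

kjvpzqog

In mansion: m→u is +8, a→j is +9, n→x is +10, s→d is +11 — the shift increases by 1 each position. Each letter shifts forward by (position + 8), i.e. 8, 9, 10, … — the shift grows by one for each successive letter.
Applying it to calendar: c+8=k, a+9=j, l+10=v, e+11=p, n+12=z, d+13=q, a+14=o, r+15=g.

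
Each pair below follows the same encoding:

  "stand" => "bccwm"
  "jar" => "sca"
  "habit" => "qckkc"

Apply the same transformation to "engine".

gwpkwg

The rule splits by letter class: vowels +2, consonants +9.
For engine: e(vowel)+2=g, n(cons)+9=w, g(cons)+9=p, i(vowel)+2=k, n(cons)+9=w, e(vowel)+2=g.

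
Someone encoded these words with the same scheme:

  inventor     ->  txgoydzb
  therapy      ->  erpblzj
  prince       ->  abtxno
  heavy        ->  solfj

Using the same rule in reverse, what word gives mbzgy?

Shifts by position in inventor: pos 0: i→t (+11), pos 1: n→x (+10), pos 2: v→g (+11), pos 3: e→o (+10) — repeating every 2. It's a Vigenère-style cipher with numeric key [11,10]: position i shifts by key[i mod 2].
Reversing it on mbzgy: m−11=b, b−10=r, z−11=o, g−10=w, y−11=n.

brown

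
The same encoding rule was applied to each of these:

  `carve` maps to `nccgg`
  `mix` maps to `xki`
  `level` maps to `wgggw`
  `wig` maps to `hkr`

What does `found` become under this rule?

qqwyo

Two shifts are in play — +2 for a/e/i/o/u, +11 for every other letter.
On found: f(cons)+11=q, o(vowel)+2=q, u(vowel)+2=w, n(cons)+11=y, d(cons)+11=o.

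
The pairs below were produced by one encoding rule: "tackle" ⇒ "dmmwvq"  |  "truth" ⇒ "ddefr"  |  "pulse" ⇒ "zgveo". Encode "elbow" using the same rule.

Shifts by position in tackle: pos 0: t→d (+10), pos 1: a→m (+12), pos 2: c→m (+10), pos 3: k→w (+12) — repeating every 2. The shifts repeat in a cycle of length 2: positions 0,1,… shift by +10, +12, then the pattern repeats.
On elbow: e+10=o, l+12=x, b+10=l, o+12=a, w+10=g.

oxlag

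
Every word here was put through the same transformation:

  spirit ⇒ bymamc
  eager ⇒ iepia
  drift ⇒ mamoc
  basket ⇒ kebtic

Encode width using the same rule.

The shift depends on letter class: consonant s→b is +9, but vowel i→m is +4. The rule splits by letter class: vowels +4, consonants +9.
For width: w(cons)+9=f, i(vowel)+4=m, d(cons)+9=m, t(cons)+9=c, h(cons)+9=q.

fmmcq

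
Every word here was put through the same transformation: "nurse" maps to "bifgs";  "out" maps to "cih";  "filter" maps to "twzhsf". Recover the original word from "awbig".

Compare letters: n→b is +14, u→i is +14, r→f is +14 — a constant shift. It's a constant shift of +14 (ROT14).
Undoing it on awbig: a−14=m, w−14=i, b−14=n, i−14=u, g−14=s.

minus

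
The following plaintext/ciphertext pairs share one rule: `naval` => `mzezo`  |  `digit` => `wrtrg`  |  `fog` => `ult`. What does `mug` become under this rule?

Each pair mirrors across the alphabet (n↔m, a↔z, v↔e): positions sum to 25. This is the alphabet-reversal cipher (Atbash): a becomes z, b becomes y, etc.
Applying it to mug: m↔n, u↔f, g↔t.

nft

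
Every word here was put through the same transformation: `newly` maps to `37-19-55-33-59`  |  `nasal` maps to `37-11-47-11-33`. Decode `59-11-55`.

n(#14)→37 and e(#5)→19: differences scale by 2, so n = 2·pos + 9. The formula is n = 2×(alphabet index, a=1) + 9.
Reversing it on 59-11-55: 59→(59−9)÷2=25=y, 11→(11−9)÷2=1=a, 55→(55−9)÷2=23=w.

yaw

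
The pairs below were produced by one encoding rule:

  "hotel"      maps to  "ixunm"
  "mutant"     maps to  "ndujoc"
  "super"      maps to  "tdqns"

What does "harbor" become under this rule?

The shifts repeat in a cycle of length 2: positions 0,1,… shift by +1, +9, then the pattern repeats.
Applying it to harbor: h+1=i, a+9=j, r+1=s, b+9=k, o+1=p, r+9=a.

ijskpa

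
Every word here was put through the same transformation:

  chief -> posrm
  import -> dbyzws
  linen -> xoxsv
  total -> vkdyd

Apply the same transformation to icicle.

ovmsms

The output letters match the input read backwards, each shifted +10: chief reversed is feihc. Read the word backwards and shift each letter +10.
For icicle: reverse → elcici; then shift: e+10=o, l+10=v, c+10=m, i+10=s, c+10=m, i+10=s.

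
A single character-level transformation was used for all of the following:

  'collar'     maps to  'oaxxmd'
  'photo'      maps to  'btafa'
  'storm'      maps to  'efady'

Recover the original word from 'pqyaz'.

demon

It's a constant shift of +12 (ROT12).
Reversing it on pqyaz: p−12=d, q−12=e, y−12=m, a−12=o, z−12=n.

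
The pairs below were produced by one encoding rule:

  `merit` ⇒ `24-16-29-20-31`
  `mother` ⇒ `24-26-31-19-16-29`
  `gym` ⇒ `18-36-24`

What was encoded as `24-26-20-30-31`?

moist

m is letter #13 and maps to 24: an offset of 11. The number is (letter's place in the alphabet, a=1) + 11.
Decoding 24-26-20-30-31: 24→(24−11)÷1=13=m, 26→(26−11)÷1=15=o, 20→(20−11)÷1=9=i, 30→(30−11)÷1=19=s, 31→(31−11)÷1=20=t.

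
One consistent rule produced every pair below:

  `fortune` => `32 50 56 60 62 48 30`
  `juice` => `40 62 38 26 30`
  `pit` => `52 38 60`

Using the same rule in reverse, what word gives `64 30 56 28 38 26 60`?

verdict

With a=1..z=26, the number is 2·pos + 20.
Decoding 64 30 56 28 38 26 60: 64→(64−20)÷2=22=v, 30→(30−20)÷2=5=e, 56→(56−20)÷2=18=r, 28→(28−20)÷2=4=d, 38→(38−20)÷2=9=i, 26→(26−20)÷2=3=c, 60→(60−20)÷2=20=t.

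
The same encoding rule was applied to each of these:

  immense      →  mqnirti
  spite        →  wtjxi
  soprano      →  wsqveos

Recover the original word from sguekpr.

Shifts by position in immense: pos 0: i→m (+4), pos 1: m→q (+4), pos 2: m→n (+1), pos 3: e→i (+4), pos 4: n→r (+4), pos 5: s→t (+1) — repeating every 3. The shifts repeat in a cycle of length 3: positions 0,1,… shift by +4, +4, +1, then the pattern repeats.
Decoding sguekpr: s−4=o, g−4=c, u−1=t, e−4=a, k−4=g, p−1=o, r−4=n.

octagon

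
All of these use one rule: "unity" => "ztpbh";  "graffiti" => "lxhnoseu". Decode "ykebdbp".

The shift increases by 1 at each position, starting from +5: 5, 6, 7, ….
Reversing it on ykebdbp: y−5=t, k−6=e, e−7=x, b−8=t, d−9=u, b−10=r, p−11=e.

texture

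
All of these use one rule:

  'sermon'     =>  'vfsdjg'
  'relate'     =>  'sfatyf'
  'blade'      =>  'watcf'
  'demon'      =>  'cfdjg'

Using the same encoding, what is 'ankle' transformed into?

s(18)→v(21) and e(4)→f(5) fit y≡3x+19 (mod 26); the inverse of 3 mod 26 is 9. This is an affine cipher: with a=0,…,z=25, each position x becomes (3x+19) mod 26.
Applying it to ankle: a(0)→3·0+19≡19=t; n(13)→3·13+19≡6=g; k(10)→3·10+19≡23=x; l(11)→3·11+19≡0=a; e(4)→3·4+19≡5=f (all mod 26).

tgxaf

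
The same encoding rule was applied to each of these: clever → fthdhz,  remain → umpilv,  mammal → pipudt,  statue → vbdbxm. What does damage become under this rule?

gipijm

Shifts by position in clever: pos 0: c→f (+3), pos 1: l→t (+8), pos 2: e→h (+3), pos 3: v→d (+8) — repeating every 2. A repeating key of period 2 is used — shifts +3, +8 over and over.
Applying it to damage: d+3=g, a+8=i, m+3=p, a+8=i, g+3=j, e+8=m.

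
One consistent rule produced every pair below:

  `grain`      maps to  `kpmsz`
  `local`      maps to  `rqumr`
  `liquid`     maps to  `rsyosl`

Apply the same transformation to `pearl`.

g(6)→k(10) and r(17)→p(15) fit y≡17x+12 (mod 26); the inverse of 17 mod 26 is 23. Each letter's alphabet position (a=0..z=25) is mapped through 17·x+12 mod 26 — an affine cipher.
On pearl: p(15)→17·15+12≡7=h; e(4)→17·4+12≡2=c; a(0)→17·0+12≡12=m; r(17)→17·17+12≡15=p; l(11)→17·11+12≡17=r (all mod 26).

hcmpr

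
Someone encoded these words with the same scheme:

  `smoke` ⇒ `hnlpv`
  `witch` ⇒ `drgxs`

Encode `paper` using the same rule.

Each pair mirrors across the alphabet (s↔h, m↔n, o↔l): positions sum to 25. This is the alphabet-reversal cipher (Atbash): a becomes z, b becomes y, etc.
On paper: p↔k, a↔z, p↔k, e↔v, r↔i.

kzkvi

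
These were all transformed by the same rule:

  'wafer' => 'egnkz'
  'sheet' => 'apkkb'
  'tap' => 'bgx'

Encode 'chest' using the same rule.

kpkab

The shift depends on letter class: consonant w→e is +8, but vowel a→g is +6. Two shifts are in play — +6 for a/e/i/o/u, +8 for every other letter.
On chest: c(cons)+8=k, h(cons)+8=p, e(vowel)+6=k, s(cons)+8=a, t(cons)+8=b.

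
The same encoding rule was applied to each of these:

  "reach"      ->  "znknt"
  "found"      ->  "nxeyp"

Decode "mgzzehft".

exposure

In reach: r→z is +8, e→n is +9, a→k is +10, c→n is +11 — the shift increases by 1 each position. Letter i (0-indexed) is shifted by i+8, so successive shifts are 8, 9, 10, ….
Decoding mgzzehft: m−8=e, g−9=x, z−10=p, z−11=o, e−12=s, h−13=u, f−14=r, t−15=e.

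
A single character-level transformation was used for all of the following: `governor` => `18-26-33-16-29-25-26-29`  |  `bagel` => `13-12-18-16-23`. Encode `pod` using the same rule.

27-26-15

Letters become their 1-based position plus 11 (so a→12, b→13, …).
For pod: p=16→27, o=15→26, d=4→15.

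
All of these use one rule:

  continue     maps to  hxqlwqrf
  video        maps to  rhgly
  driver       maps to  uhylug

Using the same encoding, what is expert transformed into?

The output letters match the input read backwards, each shifted +3: continue reversed is eunitnoc. The word is reversed, then every letter is shifted forward by 3.
On expert: reverse → trepxe; then shift: t+3=w, r+3=u, e+3=h, p+3=s, x+3=a, e+3=h.

wuhsah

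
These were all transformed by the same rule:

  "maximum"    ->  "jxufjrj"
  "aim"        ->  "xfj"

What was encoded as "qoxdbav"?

tragedy

Compare letters: m→j is +23, a→x is +23, x→u is +23 — a constant shift. Each letter is shifted forward by 23 in the alphabet (a Caesar shift of +23).
Decoding qoxdbav: q−23=t, o−23=r, x−23=a, d−23=g, b−23=e, a−23=d, v−23=y.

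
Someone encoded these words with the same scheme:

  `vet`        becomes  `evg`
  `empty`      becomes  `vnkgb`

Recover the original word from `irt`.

rig

Each pair mirrors across the alphabet (v↔e, e↔v, t↔g): positions sum to 25. This is the alphabet-reversal cipher (Atbash): a becomes z, b becomes y, etc.
Decoding irt: i↔r, r↔i, t↔g.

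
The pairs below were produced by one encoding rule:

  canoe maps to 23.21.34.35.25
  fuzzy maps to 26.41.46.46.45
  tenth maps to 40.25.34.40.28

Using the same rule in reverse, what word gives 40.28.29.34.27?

thing

Letters become their 1-based position plus 20 (so a→21, b→22, …).
Decoding 40.28.29.34.27: 40→(40−20)÷1=20=t, 28→(28−20)÷1=8=h, 29→(29−20)÷1=9=i, 34→(34−20)÷1=14=n, 27→(27−20)÷1=7=g.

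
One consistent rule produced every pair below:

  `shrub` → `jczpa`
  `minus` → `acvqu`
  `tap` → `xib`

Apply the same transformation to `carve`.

The output letters match the input read backwards, each shifted +8: shrub reversed is burhs. Two steps: reverse the string, then apply a Caesar shift of +8.
On carve: reverse → evrac; then shift: e+8=m, v+8=d, r+8=z, a+8=i, c+8=k.

mdzik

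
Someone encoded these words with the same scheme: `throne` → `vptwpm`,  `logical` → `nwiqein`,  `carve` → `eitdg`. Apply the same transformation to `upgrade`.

Shifts by position in throne: pos 0: t→v (+2), pos 1: h→p (+8), pos 2: r→t (+2), pos 3: o→w (+8) — repeating every 2. It's a Vigenère-style cipher with numeric key [2,8]: position i shifts by key[i mod 2].
Applying it to upgrade: u+2=w, p+8=x, g+2=i, r+8=z, a+2=c, d+8=l, e+2=g.

wxizclg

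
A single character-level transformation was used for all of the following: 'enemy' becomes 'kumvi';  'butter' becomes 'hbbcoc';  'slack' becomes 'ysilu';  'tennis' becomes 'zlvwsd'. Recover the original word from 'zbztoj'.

turkey

In enemy: e→k is +6, n→u is +7, e→m is +8, m→v is +9 — the shift increases by 1 each position. Letter i (0-indexed) is shifted by i+6, so successive shifts are 6, 7, 8, ….
Undoing it on zbztoj: z−6=t, b−7=u, z−8=r, t−9=k, o−10=e, j−11=y.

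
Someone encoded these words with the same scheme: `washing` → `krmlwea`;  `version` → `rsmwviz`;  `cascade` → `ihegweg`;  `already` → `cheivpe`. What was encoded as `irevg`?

Two steps: reverse the string, then apply a Caesar shift of +4.
Undoing it on irevg: shift back: i−4=e, r−4=n, e−4=a, v−4=r, g−4=c → enarc; then reverse → crane.

crane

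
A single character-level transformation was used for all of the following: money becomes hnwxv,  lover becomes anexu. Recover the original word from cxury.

pilot

The output letters match the input read backwards, each shifted +9: money reversed is yenom. Read the word backwards and shift each letter +9.
Decoding cxury: shift back: c−9=t, x−9=o, u−9=l, r−9=i, y−9=p → tolip; then reverse → pilot.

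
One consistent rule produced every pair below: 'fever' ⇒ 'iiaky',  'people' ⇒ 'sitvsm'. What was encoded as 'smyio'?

pitch

In fever: f→i is +3, e→i is +4, v→a is +5, e→k is +6 — the shift increases by 1 each position. The shift increases by 1 at each position, starting from +3: 3, 4, 5, ….
Reversing it on smyio: s−3=p, m−4=i, y−5=t, i−6=c, o−7=h.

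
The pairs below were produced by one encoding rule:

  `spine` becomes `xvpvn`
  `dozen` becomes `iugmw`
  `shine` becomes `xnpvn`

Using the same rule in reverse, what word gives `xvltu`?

The shift increases by 1 at each position, starting from +5: 5, 6, 7, ….
Reversing it on xvltu: x−5=s, v−6=p, l−7=e, t−8=l, u−9=l.

spell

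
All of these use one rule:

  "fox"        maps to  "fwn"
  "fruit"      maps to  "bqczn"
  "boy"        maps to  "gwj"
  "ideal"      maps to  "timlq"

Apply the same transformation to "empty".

gbxum

The output letters match the input read backwards, each shifted +8: fox reversed is xof. Read the word backwards and shift each letter +8.
On empty: reverse → ytpme; then shift: y+8=g, t+8=b, p+8=x, m+8=u, e+8=m.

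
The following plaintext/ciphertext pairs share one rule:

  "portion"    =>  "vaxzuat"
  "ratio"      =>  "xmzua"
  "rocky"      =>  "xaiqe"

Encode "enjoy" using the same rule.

Vowels shift forward by 12 and consonants shift forward by 6.
Applying it to enjoy: e(vowel)+12=q, n(cons)+6=t, j(cons)+6=p, o(vowel)+12=a, y(cons)+6=e.

qtpae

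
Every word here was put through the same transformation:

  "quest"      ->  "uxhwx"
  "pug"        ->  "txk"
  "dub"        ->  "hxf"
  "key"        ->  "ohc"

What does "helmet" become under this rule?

lhpqhx

The shift depends on letter class: consonant q→u is +4, but vowel u→x is +3. The rule splits by letter class: vowels +3, consonants +4.
Applying it to helmet: h(cons)+4=l, e(vowel)+3=h, l(cons)+4=p, m(cons)+4=q, e(vowel)+3=h, t(cons)+4=x.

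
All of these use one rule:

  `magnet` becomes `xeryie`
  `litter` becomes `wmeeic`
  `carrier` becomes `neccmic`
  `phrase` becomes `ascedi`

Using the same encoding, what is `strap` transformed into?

decea

The shift depends on letter class: consonant m→x is +11, but vowel a→e is +4. Two shifts are in play — +4 for a/e/i/o/u, +11 for every other letter.
On strap: s(cons)+11=d, t(cons)+11=e, r(cons)+11=c, a(vowel)+4=e, p(cons)+11=a.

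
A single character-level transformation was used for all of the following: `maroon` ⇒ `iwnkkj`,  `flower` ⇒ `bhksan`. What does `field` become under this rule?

beahz

Compare letters: m→i is +22, a→w is +22, r→n is +22 — a constant shift. Every letter moves 22 places later in the alphabet, wrapping around z→a.
Applying it to field: f+22=b, i+22=e, e+22=a, l+22=h, d+22=z.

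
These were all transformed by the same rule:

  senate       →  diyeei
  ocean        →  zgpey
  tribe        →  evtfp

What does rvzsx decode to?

groom

Shifts by position in senate: pos 0: s→d (+11), pos 1: e→i (+4), pos 2: n→y (+11), pos 3: a→e (+4) — repeating every 2. It's a Vigenère-style cipher with numeric key [11,4]: position i shifts by key[i mod 2].
Decoding rvzsx: r−11=g, v−4=r, z−11=o, s−4=o, x−11=m.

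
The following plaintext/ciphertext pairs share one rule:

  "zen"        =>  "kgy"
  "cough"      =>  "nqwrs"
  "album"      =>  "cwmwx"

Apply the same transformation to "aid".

The shift depends on letter class: consonant z→k is +11, but vowel e→g is +2. The rule splits by letter class: vowels +2, consonants +11.
For aid: a(vowel)+2=c, i(vowel)+2=k, d(cons)+11=o.

cko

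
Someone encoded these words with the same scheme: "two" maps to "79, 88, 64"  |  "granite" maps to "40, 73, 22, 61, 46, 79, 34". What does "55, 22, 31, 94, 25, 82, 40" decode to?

ladybug

t(#20)→79 and w(#23)→88: differences scale by 3, so n = 3·pos + 19. The formula is n = 3×(alphabet index, a=1) + 19.
Reversing it on 55, 22, 31, 94, 25, 82, 40: 55→(55−19)÷3=12=l, 22→(22−19)÷3=1=a, 31→(31−19)÷3=4=d, 94→(94−19)÷3=25=y, 25→(25−19)÷3=2=b, 82→(82−19)÷3=21=u, 40→(40−19)÷3=7=g.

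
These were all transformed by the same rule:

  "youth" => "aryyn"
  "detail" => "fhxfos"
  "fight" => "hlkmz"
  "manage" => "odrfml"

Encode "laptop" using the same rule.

ndtyuw

In youth: y→a is +2, o→r is +3, u→y is +4, t→y is +5 — the shift increases by 1 each position. Letter i (0-indexed) is shifted by i+2, so successive shifts are 2, 3, 4, ….
For laptop: l+2=n, a+3=d, p+4=t, t+5=y, o+6=u, p+7=w.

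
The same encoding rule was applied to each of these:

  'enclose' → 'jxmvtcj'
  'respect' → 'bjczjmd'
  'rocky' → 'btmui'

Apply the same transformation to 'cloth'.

The shift depends on letter class: consonant n→x is +10, but vowel e→j is +5. Two shifts are in play — +5 for a/e/i/o/u, +10 for every other letter.
Applying it to cloth: c(cons)+10=m, l(cons)+10=v, o(vowel)+5=t, t(cons)+10=d, h(cons)+10=r.

mvtdr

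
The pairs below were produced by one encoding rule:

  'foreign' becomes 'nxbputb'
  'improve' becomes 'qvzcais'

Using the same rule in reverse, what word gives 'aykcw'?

spark

In foreign: f→n is +8, o→x is +9, r→b is +10, e→p is +11 — the shift increases by 1 each position. The shift increases by 1 at each position, starting from +8: 8, 9, 10, ….
Reversing it on aykcw: a−8=s, y−9=p, k−10=a, c−11=r, w−12=k.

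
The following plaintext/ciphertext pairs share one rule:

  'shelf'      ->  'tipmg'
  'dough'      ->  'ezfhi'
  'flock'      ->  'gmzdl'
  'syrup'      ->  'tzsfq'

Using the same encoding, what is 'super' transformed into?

The shift depends on letter class: consonant s→t is +1, but vowel e→p is +11. Two shifts are in play — +11 for a/e/i/o/u, +1 for every other letter.
Applying it to super: s(cons)+1=t, u(vowel)+11=f, p(cons)+1=q, e(vowel)+11=p, r(cons)+1=s.

tfqps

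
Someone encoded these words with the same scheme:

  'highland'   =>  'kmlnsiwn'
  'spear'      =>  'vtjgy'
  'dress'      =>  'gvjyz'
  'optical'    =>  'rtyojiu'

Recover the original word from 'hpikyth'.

elderly

In highland: h→k is +3, i→m is +4, g→l is +5, h→n is +6 — the shift increases by 1 each position. Letter i (0-indexed) is shifted by i+3, so successive shifts are 3, 4, 5, ….
Undoing it on hpikyth: h−3=e, p−4=l, i−5=d, k−6=e, y−7=r, t−8=l, h−9=y.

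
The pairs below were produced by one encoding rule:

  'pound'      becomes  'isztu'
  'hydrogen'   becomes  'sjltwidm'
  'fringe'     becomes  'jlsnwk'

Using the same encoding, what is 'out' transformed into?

The output letters match the input read backwards, each shifted +5: pound reversed is dnuop. Read the word backwards and shift each letter +5.
Applying it to out: reverse → tuo; then shift: t+5=y, u+5=z, o+5=t.

yzt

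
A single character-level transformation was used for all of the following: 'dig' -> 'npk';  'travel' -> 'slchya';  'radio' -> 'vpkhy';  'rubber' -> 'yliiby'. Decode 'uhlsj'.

clean

The output letters match the input read backwards, each shifted +7: dig reversed is gid. Two steps: reverse the string, then apply a Caesar shift of +7.
Undoing it on uhlsj: shift back: u−7=n, h−7=a, l−7=e, s−7=l, j−7=c → naelc; then reverse → clean.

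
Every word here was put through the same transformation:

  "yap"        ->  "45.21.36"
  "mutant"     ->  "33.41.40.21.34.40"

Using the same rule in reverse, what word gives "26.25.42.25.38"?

fever

y is letter #25 and maps to 45: an offset of 20. Letters become their 1-based position plus 20 (so a→21, b→22, …).
Reversing it on 26.25.42.25.38: 26→(26−20)÷1=6=f, 25→(25−20)÷1=5=e, 42→(42−20)÷1=22=v, 25→(25−20)÷1=5=e, 38→(38−20)÷1=18=r.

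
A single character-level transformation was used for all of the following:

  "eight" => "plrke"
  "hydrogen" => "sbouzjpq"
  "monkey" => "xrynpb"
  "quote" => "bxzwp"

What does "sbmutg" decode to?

hybrid

The shifts repeat in a cycle of length 2: positions 0,1,… shift by +11, +3, then the pattern repeats.
Undoing it on sbmutg: s−11=h, b−3=y, m−11=b, u−3=r, t−11=i, g−3=d.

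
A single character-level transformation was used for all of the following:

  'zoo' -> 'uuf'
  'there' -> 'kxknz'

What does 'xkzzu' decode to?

The output letters match the input read backwards, each shifted +6: zoo reversed is ooz. Two steps: reverse the string, then apply a Caesar shift of +6.
Decoding xkzzu: shift back: x−6=r, k−6=e, z−6=t, z−6=t, u−6=o → retto; then reverse → otter.

otter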